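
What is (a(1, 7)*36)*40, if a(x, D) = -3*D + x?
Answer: -28800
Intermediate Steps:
a(x, D) = x - 3*D
(a(1, 7)*36)*40 = ((1 - 3*7)*36)*40 = ((1 - 21)*36)*40 = -20*36*40 = -720*40 = -28800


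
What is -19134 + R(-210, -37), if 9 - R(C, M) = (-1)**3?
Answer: -19124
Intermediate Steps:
R(C, M) = 10 (R(C, M) = 9 - 1*(-1)**3 = 9 - 1*(-1) = 9 + 1 = 10)
-19134 + R(-210, -37) = -19134 + 10 = -19124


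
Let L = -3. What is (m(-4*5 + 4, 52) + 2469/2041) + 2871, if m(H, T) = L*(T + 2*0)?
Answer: 5543784/2041 ≈ 2716.2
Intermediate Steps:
m(H, T) = -3*T (m(H, T) = -3*(T + 2*0) = -3*(T + 0) = -3*T)
(m(-4*5 + 4, 52) + 2469/2041) + 2871 = (-3*52 + 2469/2041) + 2871 = (-156 + 2469*(1/2041)) + 2871 = (-156 + 2469/2041) + 2871 = -315927/2041 + 2871 = 5543784/2041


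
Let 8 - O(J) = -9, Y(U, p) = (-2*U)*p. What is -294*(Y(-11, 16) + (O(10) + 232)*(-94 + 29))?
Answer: 4654902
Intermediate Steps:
Y(U, p) = -2*U*p
O(J) = 17 (O(J) = 8 - 1*(-9) = 8 + 9 = 17)
-294*(Y(-11, 16) + (O(10) + 232)*(-94 + 29)) = -294*(-2*(-11)*16 + (17 + 232)*(-94 + 29)) = -294*(352 + 249*(-65)) = -294*(352 - 16185) = -294*(-15833) = 4654902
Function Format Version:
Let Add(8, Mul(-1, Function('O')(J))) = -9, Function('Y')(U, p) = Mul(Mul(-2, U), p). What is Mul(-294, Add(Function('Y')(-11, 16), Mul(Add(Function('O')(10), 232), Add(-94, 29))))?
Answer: 4654902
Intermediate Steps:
Function('Y')(U, p) = Mul(-2, U, p)
Function('O')(J) = 17 (Function('O')(J) = Add(8, Mul(-1, -9)) = Add(8, 9) = 17)
Mul(-294, Add(Function('Y')(-11, 16), Mul(Add(Function('O')(10), 232), Add(-94, 29)))) = Mul(-294, Add(Mul(-2, -11, 16), Mul(Add(17, 232), Add(-94, 29)))) = Mul(-294, Add(352, Mul(249, -65))) = Mul(-294, Add(352, -16185)) = Mul(-294, -15833) = 4654902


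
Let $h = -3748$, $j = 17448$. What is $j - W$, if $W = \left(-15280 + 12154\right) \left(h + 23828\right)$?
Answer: $62787528$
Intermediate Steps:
$W = -62770080$ ($W = \left(-15280 + 12154\right) \left(-3748 + 23828\right) = \left(-3126\right) 20080 = -62770080$)
$j - W = 17448 - -62770080 = 17448 + 62770080 = 62787528$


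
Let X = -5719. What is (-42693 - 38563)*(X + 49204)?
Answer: -3533417160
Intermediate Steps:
(-42693 - 38563)*(X + 49204) = (-42693 - 38563)*(-5719 + 49204) = -81256*43485 = -3533417160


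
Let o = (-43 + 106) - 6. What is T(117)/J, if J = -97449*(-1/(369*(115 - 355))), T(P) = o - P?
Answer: 1771200/32483 ≈ 54.527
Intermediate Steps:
o = 57 (o = 63 - 6 = 57)
T(P) = 57 - P
J = -32483/29520 (J = -97449/((-369*(-240))) = -97449/88560 = -97449*1/88560 = -32483/29520 ≈ -1.1004)
T(117)/J = (57 - 1*117)/(-32483/29520) = (57 - 117)*(-29520/32483) = -60*(-29520/32483) = 1771200/32483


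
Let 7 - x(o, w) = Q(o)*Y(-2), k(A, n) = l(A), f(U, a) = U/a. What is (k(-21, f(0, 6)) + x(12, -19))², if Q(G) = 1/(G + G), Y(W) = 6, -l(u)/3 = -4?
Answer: 5625/16 ≈ 351.56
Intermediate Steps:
l(u) = 12 (l(u) = -3*(-4) = 12)
k(A, n) = 12
Q(G) = 1/(2*G)
x(o, w) = 7 - 3/o (x(o, w) = 7 - 1/(2*o)*6 = 7 - 3/o)
(k(-21, f(0, 6)) + x(12, -19))² = (12 + (7 - 3/12))² = (12 + (7 - 3*1/12))² = (12 + (7 - ¼))² = (12 + 27/4)² = (75/4)² = 5625/16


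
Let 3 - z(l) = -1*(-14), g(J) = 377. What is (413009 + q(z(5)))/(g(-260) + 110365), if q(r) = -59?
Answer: 68825/18457 ≈ 3.7289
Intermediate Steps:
z(l) = -11 (z(l) = 3 - (-1)*(-14) = 3 - 1*14 = 3 - 14 = -11)
(413009 + q(z(5)))/(g(-260) + 110365) = (413009 - 59)/(377 + 110365) = 412950/110742 = 412950*(1/110742) = 68825/18457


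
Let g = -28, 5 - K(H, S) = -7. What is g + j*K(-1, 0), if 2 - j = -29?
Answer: 344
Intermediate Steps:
j = 31 (j = 2 - 1*(-29) = 2 + 29 = 31)
K(H, S) = 12 (K(H, S) = 5 - 1*(-7) = 5 + 7 = 12)
g + j*K(-1, 0) = -28 + 31*12 = -28 + 372 = 344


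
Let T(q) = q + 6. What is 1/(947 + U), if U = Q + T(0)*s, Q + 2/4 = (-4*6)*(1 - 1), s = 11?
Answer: 2/2025 ≈ 0.00098765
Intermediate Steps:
T(q) = 6 + q
Q = -1/2 (Q = -1/2 + (-4*6)*(1 - 1) = -1/2 - 24*0 = -1/2 + 0 = -1/2 ≈ -0.50000)
U = 131/2 (U = -1/2 + (6 + 0)*11 = -1/2 + 6*11 = -1/2 + 66 = 131/2 ≈ 65.500)
1/(947 + U) = 1/(947 + 131/2) = 1/(2025/2) = 2/2025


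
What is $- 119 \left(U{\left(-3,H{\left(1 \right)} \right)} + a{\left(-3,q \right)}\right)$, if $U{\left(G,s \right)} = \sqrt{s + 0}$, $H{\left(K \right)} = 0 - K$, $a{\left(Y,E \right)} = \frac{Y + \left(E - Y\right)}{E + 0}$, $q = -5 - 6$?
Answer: $-119 - 119 i \approx -119.0 - 119.0 i$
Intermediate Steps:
$q = -11$
$a{\left(Y,E \right)} = 1$ ($a{\left(Y,E \right)} = \frac{E}{E} = 1$)
$H{\left(K \right)} = - K$
$U{\left(G,s \right)} = \sqrt{s}$
$- 119 \left(U{\left(-3,H{\left(1 \right)} \right)} + a{\left(-3,q \right)}\right) = - 119 \left(\sqrt{\left(-1\right) 1} + 1\right) = - 119 \left(\sqrt{-1} + 1\right) = - 119 \left(i + 1\right) = - 119 \left(1 + i\right) = -119 - 119 i$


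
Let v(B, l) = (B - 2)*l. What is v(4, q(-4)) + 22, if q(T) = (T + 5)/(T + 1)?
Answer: 64/3 ≈ 21.333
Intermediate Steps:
q(T) = (5 + T)/(1 + T)
v(B, l) = l*(-2 + B) (v(B, l) = (-2 + B)*l = l*(-2 + B))
v(4, q(-4)) + 22 = ((5 - 4)/(1 - 4))*(-2 + 4) + 22 = (1/(-3))*2 + 22 = -⅓*1*2 + 22 = -⅓*2 + 22 = -⅔ + 22 = 64/3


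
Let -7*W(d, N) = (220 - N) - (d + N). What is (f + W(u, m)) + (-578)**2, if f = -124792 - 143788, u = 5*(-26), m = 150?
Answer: 458478/7 ≈ 65497.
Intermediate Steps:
u = -130
f = -268580
W(d, N) = -220/7 + d/7 + 2*N/7 (W(d, N) = -((220 - N) - (d + N))/7 = -((220 - N) - (N + d))/7 = -((220 - N) + (-N - d))/7 = -(220 - d - 2*N)/7 = -220/7 + d/7 + 2*N/7)
(f + W(u, m)) + (-578)**2 = (-268580 + (-220/7 + (1/7)*(-130) + (2/7)*150)) + (-578)**2 = (-268580 + (-220/7 - 130/7 + 300/7)) + 334084 = (-268580 - 50/7) + 334084 = -1880110/7 + 334084 = 458478/7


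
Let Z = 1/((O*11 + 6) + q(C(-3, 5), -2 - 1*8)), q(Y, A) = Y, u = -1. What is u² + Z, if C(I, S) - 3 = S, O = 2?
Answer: 37/36 ≈ 1.0278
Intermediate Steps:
C(I, S) = 3 + S
Z = 1/36 (Z = 1/((2*11 + 6) + (3 + 5)) = 1/((22 + 6) + 8) = 1/(28 + 8) = 1/36 ≈ 0.027778)
u² + Z = (-1)² + 1/36 = 1 + 1/36 = 37/36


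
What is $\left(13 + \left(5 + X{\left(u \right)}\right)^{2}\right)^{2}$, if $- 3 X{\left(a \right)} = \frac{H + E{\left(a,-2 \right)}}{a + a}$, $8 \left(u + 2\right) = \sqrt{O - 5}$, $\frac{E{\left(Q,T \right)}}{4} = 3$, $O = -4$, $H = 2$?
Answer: $\frac{1015872114064228}{399455600625} + \frac{34822302655168 i}{133151866875} \approx 2543.1 + 261.52 i$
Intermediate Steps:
$E{\left(Q,T \right)} = 12$ ($E{\left(Q,T \right)} = 4 \cdot 3 = 12$)
$u = -2 + \frac{3 i}{8}$ ($u = -2 + \frac{\sqrt{-4 - 5}}{8} = -2 + \frac{\sqrt{-9}}{8} = -2 + \frac{3 i}{8} \approx -2.0 + 0.375 i$)
$X{\left(a \right)} = - \frac{7}{3 a}$ ($X{\left(a \right)} = - \frac{\left(2 + 12\right) \frac{1}{a + a}}{3} = - \frac{14 \frac{1}{2 a}}{3} = - \frac{7 \frac{1}{a}}{3} = - \frac{7}{3 a}$)
$\left(13 + \left(5 + X{\left(u \right)}\right)^{2}\right)^{2} = \left(13 + \left(5 - \frac{7}{3 \left(-2 + \frac{3 i}{8}\right)}\right)^{2}\right)^{2} = \left(13 + \left(5 - \frac{7 \frac{64 \left(-2 - \frac{3 i}{8}\right)}{265}}{3}\right)^{2}\right)^{2} = \left(13 + \left(5 - \frac{448 \left(-2 - \frac{3 i}{8}\right)}{795}\right)^{2}\right)^{2}$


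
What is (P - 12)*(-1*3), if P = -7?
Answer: 57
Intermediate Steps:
(P - 12)*(-1*3) = (-7 - 12)*(-1*3) = -19*(-3) = 57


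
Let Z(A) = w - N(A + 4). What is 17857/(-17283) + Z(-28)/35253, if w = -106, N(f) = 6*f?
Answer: -29945527/29013219 ≈ -1.0321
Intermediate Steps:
Z(A) = -130 - 6*A (Z(A) = -106 - 6*(A + 4) = -106 - 6*(4 + A) = -106 - (24 + 6*A) = -106 + (-24 - 6*A) = -130 - 6*A)
17857/(-17283) + Z(-28)/35253 = 17857/(-17283) + (-130 - 6*(-28))/35253 = 17857*(-1/17283) + (-130 + 168)*(1/35253) = -2551/2469 + 38*(1/35253) = -2551/2469 + 38/35253 = -29945527/29013219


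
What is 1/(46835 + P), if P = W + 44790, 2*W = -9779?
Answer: 2/173471 ≈ 1.1529e-5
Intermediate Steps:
W = -9779/2 (W = (½)*(-9779) = -9779/2 ≈ -4889.5)
P = 79801/2 (P = -9779/2 + 44790 = 79801/2 ≈ 39901.)
1/(46835 + P) = 1/(46835 + 79801/2) = 1/(173471/2) = 2/173471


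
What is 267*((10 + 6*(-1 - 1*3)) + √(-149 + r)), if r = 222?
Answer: -3738 + 267*√73 ≈ -1456.8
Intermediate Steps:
267*((10 + 6*(-1 - 1*3)) + √(-149 + r)) = 267*((10 + 6*(-1 - 1*3)) + √(-149 + 222)) = 267*((10 + 6*(-1 - 3)) + √73) = 267*((10 + 6*(-4)) + √73) = 267*((10 - 24) + √73) = 267*(-14 + √73) = -3738 + 267*√73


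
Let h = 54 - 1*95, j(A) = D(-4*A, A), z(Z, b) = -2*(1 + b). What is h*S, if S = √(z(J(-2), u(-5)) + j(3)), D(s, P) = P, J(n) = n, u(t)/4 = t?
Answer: -41*√41 ≈ -262.53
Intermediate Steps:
u(t) = 4*t
z(Z, b) = -2 - 2*b
j(A) = A
h = -41 (h = 54 - 95 = -41)
S = √41 (S = √((-2 - 8*(-5)) + 3) = √((-2 - 2*(-20)) + 3) = √((-2 + 40) + 3) = √(38 + 3) = √41 ≈ 6.4031)
h*S = -41*√41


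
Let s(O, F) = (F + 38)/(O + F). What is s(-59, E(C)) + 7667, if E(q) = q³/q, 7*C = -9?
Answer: 21542327/2810 ≈ 7666.3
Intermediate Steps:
C = -9/7 (C = (⅐)*(-9) = -9/7 ≈ -1.2857)
E(q) = q²
s(O, F) = (38 + F)/(F + O)
s(-59, E(C)) + 7667 = (38 + (-9/7)²)/((-9/7)² - 59) + 7667 = (38 + 81/49)/(81/49 - 59) + 7667 = (1943/49)/(-2810/49) + 7667 = -49/2810*1943/49 + 7667 = -1943/2810 + 7667 = 21542327/2810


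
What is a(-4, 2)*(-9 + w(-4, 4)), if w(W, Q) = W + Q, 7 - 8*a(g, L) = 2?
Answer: -45/8 ≈ -5.6250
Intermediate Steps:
a(g, L) = 5/8 (a(g, L) = 7/8 - ⅛*2 = 7/8 - ¼ = 5/8)
w(W, Q) = Q + W
a(-4, 2)*(-9 + w(-4, 4)) = 5*(-9 + (4 - 4))/8 = 5*(-9 + 0)/8 = (5/8)*(-9) = -45/8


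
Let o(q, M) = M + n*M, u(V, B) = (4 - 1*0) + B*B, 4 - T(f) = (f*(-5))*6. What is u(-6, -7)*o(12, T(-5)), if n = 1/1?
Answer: -15476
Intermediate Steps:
T(f) = 4 + 30*f (T(f) = 4 - f*(-5)*6 = 4 - (-5*f)*6 = 4 - (-30)*f = 4 + 30*f)
n = 1
u(V, B) = 4 + B² (u(V, B) = (4 + 0) + B² = 4 + B²)
o(q, M) = 2*M (o(q, M) = M + 1*M = M + M = 2*M)
u(-6, -7)*o(12, T(-5)) = (4 + (-7)²)*(2*(4 + 30*(-5))) = (4 + 49)*(2*(4 - 150)) = 53*(2*(-146)) = 53*(-292) = -15476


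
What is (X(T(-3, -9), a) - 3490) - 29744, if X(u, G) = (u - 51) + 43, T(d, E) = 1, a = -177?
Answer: -33241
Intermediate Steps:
X(u, G) = -8 + u (X(u, G) = (-51 + u) + 43 = -8 + u)
(X(T(-3, -9), a) - 3490) - 29744 = ((-8 + 1) - 3490) - 29744 = (-7 - 3490) - 29744 = -3497 - 29744 = -33241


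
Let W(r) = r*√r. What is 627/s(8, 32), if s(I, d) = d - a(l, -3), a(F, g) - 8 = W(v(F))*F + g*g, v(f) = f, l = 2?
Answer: 9405/193 + 2508*√2/193 ≈ 67.108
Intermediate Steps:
W(r) = r^(3/2)
a(F, g) = 8 + F^(5/2) + g² (a(F, g) = 8 + (F^(3/2)*F + g*g) = 8 + (F^(5/2) + g²) = 8 + F^(5/2) + g²)
s(I, d) = -17 + d - 4*√2 (s(I, d) = d - (8 + 2^(5/2) + (-3)²) = d - (8 + 4*√2 + 9) = d - (17 + 4*√2) = d + (-17 - 4*√2) = -17 + d - 4*√2)
627/s(8, 32) = 627/(-17 + 32 - 4*√2) = 627/(15 - 4*√2)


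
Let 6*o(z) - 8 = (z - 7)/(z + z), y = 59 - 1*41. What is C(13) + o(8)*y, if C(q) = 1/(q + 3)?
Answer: 97/4 ≈ 24.250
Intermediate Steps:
y = 18 (y = 59 - 41 = 18)
C(q) = 1/(3 + q)
o(z) = 4/3 + (-7 + z)/(12*z) (o(z) = 4/3 + ((z - 7)/(z + z))/6 = 4/3 + ((-7 + z)/((2*z)))/6 = 4/3 + ((-7 + z)*(1/(2*z)))/6 = 4/3 + ((-7 + z)/(2*z))/6 = 4/3 + (-7 + z)/(12*z))
C(13) + o(8)*y = 1/(3 + 13) + ((1/12)*(-7 + 17*8)/8)*18 = 1/16 + ((1/12)*(⅛)*(-7 + 136))*18 = 1/16 + ((1/12)*(⅛)*129)*18 = 1/16 + (43/32)*18 = 1/16 + 387/16 = 97/4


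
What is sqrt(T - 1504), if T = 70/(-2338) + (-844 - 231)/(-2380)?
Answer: I*sqrt(2375269509739)/39746 ≈ 38.776*I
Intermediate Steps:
T = 33525/79492 (T = 70*(-1/2338) - 1075*(-1/2380) = -5/167 + 215/476 = 33525/79492 ≈ 0.42174)
sqrt(T - 1504) = sqrt(33525/79492 - 1504) = sqrt(-119522443/79492) = I*sqrt(2375269509739)/39746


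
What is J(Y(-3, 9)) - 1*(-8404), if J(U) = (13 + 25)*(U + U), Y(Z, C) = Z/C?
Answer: 25136/3 ≈ 8378.7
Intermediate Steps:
J(U) = 76*U (J(U) = 38*(2*U) = 76*U)
J(Y(-3, 9)) - 1*(-8404) = 76*(-3/9) - 1*(-8404) = 76*(-3*1/9) + 8404 = 76*(-1/3) + 8404 = -76/3 + 8404 = 25136/3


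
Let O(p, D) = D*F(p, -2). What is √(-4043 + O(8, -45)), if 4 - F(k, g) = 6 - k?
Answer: I*√4313 ≈ 65.673*I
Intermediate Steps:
F(k, g) = -2 + k (F(k, g) = 4 - (6 - k) = 4 + (-6 + k) = -2 + k)
O(p, D) = D*(-2 + p)
√(-4043 + O(8, -45)) = √(-4043 - 45*(-2 + 8)) = √(-4043 - 45*6) = √(-4043 - 270) = √(-4313) = I*√4313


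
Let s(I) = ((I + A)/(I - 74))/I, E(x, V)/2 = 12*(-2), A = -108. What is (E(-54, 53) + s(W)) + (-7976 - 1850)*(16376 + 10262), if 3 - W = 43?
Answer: -298389341077/1140 ≈ -2.6175e+8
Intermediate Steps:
E(x, V) = -48 (E(x, V) = 2*(12*(-2)) = 2*(-24) = -48)
W = -40 (W = 3 - 1*43 = 3 - 43 = -40)
s(I) = (-108 + I)/(I*(-74 + I)) (s(I) = ((I - 108)/(I - 74))/I = ((-108 + I)/(-74 + I))/I = (-108 + I)/(I*(-74 + I)))
(E(-54, 53) + s(W)) + (-7976 - 1850)*(16376 + 10262) = (-48 + (-108 - 40)/((-40)*(-74 - 40))) + (-7976 - 1850)*(16376 + 10262) = (-48 - 1/40*(-148)/(-114)) - 9826*26638 = (-48 - 1/40*(-1/114)*(-148)) - 261744988 = (-48 - 37/1140) - 261744988 = -54757/1140 - 261744988 = -298389341077/1140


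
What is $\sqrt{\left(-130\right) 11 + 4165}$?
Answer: $\sqrt{2735} \approx 52.297$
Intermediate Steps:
$\sqrt{\left(-130\right) 11 + 4165} = \sqrt{-1430 + 4165} = \sqrt{2735}$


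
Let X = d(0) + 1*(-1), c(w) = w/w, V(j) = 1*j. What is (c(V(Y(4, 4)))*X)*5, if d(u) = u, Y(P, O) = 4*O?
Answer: -5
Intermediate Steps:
V(j) = j
c(w) = 1
X = -1 (X = 0 + 1*(-1) = 0 - 1 = -1)
(c(V(Y(4, 4)))*X)*5 = (1*(-1))*5 = -1*5 = -5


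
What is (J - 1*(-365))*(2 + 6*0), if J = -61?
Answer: 608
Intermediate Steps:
(J - 1*(-365))*(2 + 6*0) = (-61 - 1*(-365))*(2 + 6*0) = (-61 + 365)*(2 + 0) = 304*2 = 608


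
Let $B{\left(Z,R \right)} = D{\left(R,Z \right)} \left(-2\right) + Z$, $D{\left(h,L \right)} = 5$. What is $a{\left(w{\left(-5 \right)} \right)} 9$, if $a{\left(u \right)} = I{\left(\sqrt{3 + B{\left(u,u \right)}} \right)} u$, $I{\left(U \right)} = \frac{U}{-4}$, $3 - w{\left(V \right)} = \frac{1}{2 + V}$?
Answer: $- \frac{5 i \sqrt{33}}{2} \approx - 14.361 i$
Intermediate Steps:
$B{\left(Z,R \right)} = -10 + Z$ ($B{\left(Z,R \right)} = 5 \left(-2\right) + Z = -10 + Z$)
$w{\left(V \right)} = 3 - \frac{1}{2 + V}$
$I{\left(U \right)} = - \frac{U}{4}$ ($I{\left(U \right)} = U \left(- \frac{1}{4}\right) = - \frac{U}{4}$)
$a{\left(u \right)} = - \frac{u \sqrt{-7 + u}}{4}$ ($a{\left(u \right)} = - \frac{\sqrt{3 + \left(-10 + u\right)}}{4} u = - \frac{\sqrt{-7 + u}}{4} u = - \frac{u \sqrt{-7 + u}}{4}$)
$a{\left(w{\left(-5 \right)} \right)} 9 = - \frac{\frac{5 + 3 \left(-5\right)}{2 - 5} \sqrt{-7 + \frac{5 + 3 \left(-5\right)}{2 - 5}}}{4} \cdot 9 = - \frac{\frac{5 - 15}{-3} \sqrt{-7 + \frac{5 - 15}{-3}}}{4} \cdot 9 = - \frac{\left(- \frac{1}{3}\right) \left(-10\right) \sqrt{-7 - - \frac{10}{3}}}{4} \cdot 9 = \left(- \frac{1}{4}\right) \frac{10}{3} \sqrt{-7 + \frac{10}{3}} \cdot 9 = \left(- \frac{1}{4}\right) \frac{10}{3} \sqrt{- \frac{11}{3}} \cdot 9 = \left(- \frac{1}{4}\right) \frac{10}{3} \frac{i \sqrt{33}}{3} \cdot 9 = - \frac{5 i \sqrt{33}}{18} \cdot 9 = - \frac{5 i \sqrt{33}}{2}$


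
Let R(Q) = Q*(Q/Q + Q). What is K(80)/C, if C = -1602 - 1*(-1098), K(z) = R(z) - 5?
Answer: -925/72 ≈ -12.847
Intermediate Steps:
R(Q) = Q*(1 + Q)
K(z) = -5 + z*(1 + z) (K(z) = z*(1 + z) - 5 = -5 + z*(1 + z))
C = -504 (C = -1602 + 1098 = -504)
K(80)/C = (-5 + 80*(1 + 80))/(-504) = (-5 + 80*81)*(-1/504) = (-5 + 6480)*(-1/504) = 6475*(-1/504) = -925/72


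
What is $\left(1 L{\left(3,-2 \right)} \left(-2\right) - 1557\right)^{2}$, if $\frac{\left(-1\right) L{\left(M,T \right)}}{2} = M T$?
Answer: $2499561$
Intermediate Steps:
$L{\left(M,T \right)} = - 2 M T$
$\left(1 L{\left(3,-2 \right)} \left(-2\right) - 1557\right)^{2} = \left(1 \left(\left(-2\right) 3 \left(-2\right)\right) \left(-2\right) - 1557\right)^{2} = \left(1 \cdot 12 \left(-2\right) - 1557\right)^{2} = \left(12 \left(-2\right) - 1557\right)^{2} = \left(-24 - 1557\right)^{2} = \left(-1581\right)^{2} = 2499561$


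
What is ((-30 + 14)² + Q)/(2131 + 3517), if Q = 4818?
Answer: 2537/2824 ≈ 0.89837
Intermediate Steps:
((-30 + 14)² + Q)/(2131 + 3517) = ((-30 + 14)² + 4818)/(2131 + 3517) = ((-16)² + 4818)/5648 = (256 + 4818)*(1/5648) = 5074*(1/5648) = 2537/2824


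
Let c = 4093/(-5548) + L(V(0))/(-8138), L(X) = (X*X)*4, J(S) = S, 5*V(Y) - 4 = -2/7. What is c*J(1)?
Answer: -1569935517/2127241900 ≈ -0.73801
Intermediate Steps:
V(Y) = 26/35 (V(Y) = ⅘ + (-2/7)/5 = ⅘ + (-2*⅐)/5 = ⅘ + (⅕)*(-2/7) = ⅘ - 2/35 = 26/35)
L(X) = 4*X² (L(X) = X²*4 = 4*X²)
c = -1569935517/2127241900 (c = 4093/(-5548) + (4*(26/35)²)/(-8138) = 4093*(-1/5548) + (4*(676/1225))*(-1/8138) = -4093/5548 + (2704/1225)*(-1/8138) = -4093/5548 - 104/383425 = -1569935517/2127241900 ≈ -0.73801)
c*J(1) = -1569935517/2127241900*1 = -1569935517/2127241900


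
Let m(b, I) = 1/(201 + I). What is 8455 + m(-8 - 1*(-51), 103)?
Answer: 2570321/304 ≈ 8455.0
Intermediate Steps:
8455 + m(-8 - 1*(-51), 103) = 8455 + 1/(201 + 103) = 8455 + 1/304 = 2570321/304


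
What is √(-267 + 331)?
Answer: 8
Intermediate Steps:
√(-267 + 331) = √64 = 8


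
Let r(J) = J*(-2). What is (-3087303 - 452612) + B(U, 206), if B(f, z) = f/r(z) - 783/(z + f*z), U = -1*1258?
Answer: -152771979749/43157 ≈ -3.5399e+6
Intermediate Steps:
r(J) = -2*J
U = -1258
B(f, z) = -783/(z + f*z) - f/(2*z) (B(f, z) = f/((-2*z)) - 783/(z + f*z) = f*(-1/(2*z)) - 783/(z + f*z) = -f/(2*z) - 783/(z + f*z) = -783/(z + f*z) - f/(2*z))
(-3087303 - 452612) + B(U, 206) = (-3087303 - 452612) + (½)*(-1566 - 1*(-1258) - 1*(-1258)²)/(206*(1 - 1258)) = -3539915 + (½)*(1/206)*(-1566 + 1258 - 1*1582564)/(-1257) = -3539915 + (½)*(1/206)*(-1/1257)*(-1566 + 1258 - 1582564) = -3539915 + (½)*(1/206)*(-1/1257)*(-1582872) = -3539915 + 131906/43157 = -152771979749/43157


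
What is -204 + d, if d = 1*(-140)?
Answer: -344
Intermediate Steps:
d = -140
-204 + d = -204 - 140 = -344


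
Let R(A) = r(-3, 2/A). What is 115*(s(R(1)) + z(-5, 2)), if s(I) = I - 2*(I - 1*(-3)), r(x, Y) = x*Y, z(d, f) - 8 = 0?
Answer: 920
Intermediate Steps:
z(d, f) = 8 (z(d, f) = 8 + 0 = 8)
r(x, Y) = Y*x
R(A) = -6/A (R(A) = (2/A)*(-3) = -6/A)
s(I) = -6 - I (s(I) = I - 2*(I + 3) = I - 2*(3 + I) = I + (-6 - 2*I) = -6 - I)
115*(s(R(1)) + z(-5, 2)) = 115*((-6 - (-6)/1) + 8) = 115*((-6 - (-6)) + 8) = 115*((-6 - 1*(-6)) + 8) = 115*((-6 + 6) + 8) = 115*(0 + 8) = 115*8 = 920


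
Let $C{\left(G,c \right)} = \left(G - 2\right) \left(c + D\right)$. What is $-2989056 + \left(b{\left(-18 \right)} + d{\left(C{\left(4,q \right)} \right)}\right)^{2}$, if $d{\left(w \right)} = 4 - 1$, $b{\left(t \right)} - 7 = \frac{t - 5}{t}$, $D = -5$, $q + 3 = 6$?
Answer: $- \frac{968412935}{324} \approx -2.9889 \cdot 10^{6}$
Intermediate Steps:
$q = 3$ ($q = -3 + 6 = 3$)
$C{\left(G,c \right)} = \left(-5 + c\right) \left(-2 + G\right)$ ($C{\left(G,c \right)} = \left(G - 2\right) \left(c - 5\right) = \left(-2 + G\right) \left(-5 + c\right) = \left(-5 + c\right) \left(-2 + G\right)$)
$b{\left(t \right)} = 7 + \frac{-5 + t}{t}$ ($b{\left(t \right)} = 7 + \frac{t - 5}{t} = 7 + \frac{-5 + t}{t}$)
$d{\left(w \right)} = 3$ ($d{\left(w \right)} = 4 - 1 = 3$)
$-2989056 + \left(b{\left(-18 \right)} + d{\left(C{\left(4,q \right)} \right)}\right)^{2} = -2989056 + \left(\left(8 - \frac{5}{-18}\right) + 3\right)^{2} = -2989056 + \left(\left(8 - - \frac{5}{18}\right) + 3\right)^{2} = -2989056 + \left(\left(8 + \frac{5}{18}\right) + 3\right)^{2} = -2989056 + \left(\frac{149}{18} + 3\right)^{2} = -2989056 + \left(\frac{203}{18}\right)^{2} = -2989056 + \frac{41209}{324} = - \frac{968412935}{324}$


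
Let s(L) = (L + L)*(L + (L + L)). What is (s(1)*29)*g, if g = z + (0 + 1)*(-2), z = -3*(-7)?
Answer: 3306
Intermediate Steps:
z = 21
s(L) = 6*L**2 (s(L) = (2*L)*(L + 2*L) = (2*L)*(3*L) = 6*L**2)
g = 19 (g = 21 + (0 + 1)*(-2) = 21 + 1*(-2) = 21 - 2 = 19)
(s(1)*29)*g = ((6*1**2)*29)*19 = ((6*1)*29)*19 = (6*29)*19 = 174*19 = 3306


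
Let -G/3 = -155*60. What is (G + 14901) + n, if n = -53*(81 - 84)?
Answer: 42960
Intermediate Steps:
G = 27900 (G = -(-465)*60 = -3*(-9300) = 27900)
n = 159 (n = -53*(-3) = 159)
(G + 14901) + n = (27900 + 14901) + 159 = 42801 + 159 = 42960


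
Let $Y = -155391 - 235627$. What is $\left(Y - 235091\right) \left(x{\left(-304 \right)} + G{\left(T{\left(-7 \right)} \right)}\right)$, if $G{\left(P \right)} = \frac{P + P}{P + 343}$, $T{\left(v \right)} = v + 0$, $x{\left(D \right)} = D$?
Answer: $\frac{1522905791}{8} \approx 1.9036 \cdot 10^{8}$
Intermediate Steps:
$T{\left(v \right)} = v$
$G{\left(P \right)} = \frac{2 P}{343 + P}$
$Y = -391018$ ($Y = -155391 - 235627 = -391018$)
$\left(Y - 235091\right) \left(x{\left(-304 \right)} + G{\left(T{\left(-7 \right)} \right)}\right) = \left(-391018 - 235091\right) \left(-304 + 2 \left(-7\right) \frac{1}{343 - 7}\right) = - 626109 \left(-304 + 2 \left(-7\right) \frac{1}{336}\right) = - 626109 \left(-304 - \frac{1}{24}\right) = \left(-626109\right) \left(- \frac{7297}{24}\right) = \frac{1522905791}{8}$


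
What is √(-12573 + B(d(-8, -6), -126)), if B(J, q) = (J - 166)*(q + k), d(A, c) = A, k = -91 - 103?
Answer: √43107 ≈ 207.62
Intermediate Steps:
k = -194
B(J, q) = (-194 + q)*(-166 + J) (B(J, q) = (J - 166)*(q - 194) = (-166 + J)*(-194 + q) = (-194 + q)*(-166 + J))
√(-12573 + B(d(-8, -6), -126)) = √(-12573 + (32204 - 194*(-8) - 166*(-126) - 8*(-126))) = √(-12573 + (32204 + 1552 + 20916 + 1008)) = √(-12573 + 55680) = √43107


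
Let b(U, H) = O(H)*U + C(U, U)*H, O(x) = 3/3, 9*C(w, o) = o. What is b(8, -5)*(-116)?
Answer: -3712/9 ≈ -412.44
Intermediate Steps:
C(w, o) = o/9
O(x) = 1 (O(x) = 3*(⅓) = 1)
b(U, H) = U + H*U/9 (b(U, H) = 1*U + (U/9)*H = U + H*U/9)
b(8, -5)*(-116) = ((⅑)*8*(9 - 5))*(-116) = ((⅑)*8*4)*(-116) = (32/9)*(-116) = -3712/9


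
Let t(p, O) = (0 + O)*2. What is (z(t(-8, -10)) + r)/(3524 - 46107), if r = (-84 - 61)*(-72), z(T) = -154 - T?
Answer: -10306/42583 ≈ -0.24202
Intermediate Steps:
t(p, O) = 2*O (t(p, O) = O*2 = 2*O)
r = 10440 (r = -145*(-72) = 10440)
(z(t(-8, -10)) + r)/(3524 - 46107) = ((-154 - 2*(-10)) + 10440)/(3524 - 46107) = ((-154 - 1*(-20)) + 10440)/(-42583) = ((-154 + 20) + 10440)*(-1/42583) = (-134 + 10440)*(-1/42583) = 10306*(-1/42583) = -10306/42583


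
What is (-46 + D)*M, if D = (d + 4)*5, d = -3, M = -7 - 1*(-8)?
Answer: -41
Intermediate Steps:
M = 1 (M = -7 + 8 = 1)
D = 5 (D = (-3 + 4)*5 = 1*5 = 5)
(-46 + D)*M = (-46 + 5)*1 = -41*1 = -41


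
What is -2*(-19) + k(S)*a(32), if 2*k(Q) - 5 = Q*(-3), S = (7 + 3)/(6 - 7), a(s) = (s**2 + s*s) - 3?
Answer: 71651/2 ≈ 35826.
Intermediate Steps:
a(s) = -3 + 2*s**2 (a(s) = (s**2 + s**2) - 3 = 2*s**2 - 3 = -3 + 2*s**2)
S = -10 (S = 10/(-1) = 10*(-1) = -10)
k(Q) = 5/2 - 3*Q/2 (k(Q) = 5/2 + (Q*(-3))/2 = 5/2 + (-3*Q)/2 = 5/2 - 3*Q/2)
-2*(-19) + k(S)*a(32) = -2*(-19) + (5/2 - 3/2*(-10))*(-3 + 2*32**2) = 38 + (5/2 + 15)*(-3 + 2*1024) = 38 + 35*(-3 + 2048)/2 = 38 + (35/2)*2045 = 38 + 71575/2 = 71651/2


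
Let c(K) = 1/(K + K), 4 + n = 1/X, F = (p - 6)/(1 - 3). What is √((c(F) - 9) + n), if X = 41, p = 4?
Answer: I*√83886/82 ≈ 3.5321*I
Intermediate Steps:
F = 1 (F = (4 - 6)/(1 - 3) = -2/(-2) = -2*(-½) = 1)
n = -163/41 (n = -4 + 1/41 = -163/41 ≈ -3.9756)
c(K) = 1/(2*K)
√((c(F) - 9) + n) = √(((½)/1 - 9) - 163/41) = √(((½)*1 - 9) - 163/41) = √((½ - 9) - 163/41) = √(-17/2 - 163/41) = √(-1023/82) = I*√83886/82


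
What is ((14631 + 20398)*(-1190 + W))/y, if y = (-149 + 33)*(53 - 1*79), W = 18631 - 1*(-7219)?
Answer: 215953785/754 ≈ 2.8641e+5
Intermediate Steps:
W = 25850 (W = 18631 + 7219 = 25850)
y = 3016 (y = -116*(53 - 79) = -116*(-26) = 3016)
((14631 + 20398)*(-1190 + W))/y = ((14631 + 20398)*(-1190 + 25850))/3016 = (35029*24660)*(1/3016) = 863815140*(1/3016) = 215953785/754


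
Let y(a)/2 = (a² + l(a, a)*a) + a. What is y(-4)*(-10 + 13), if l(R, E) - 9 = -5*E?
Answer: -624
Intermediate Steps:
l(R, E) = 9 - 5*E
y(a) = 2*a + 2*a² + 2*a*(9 - 5*a) (y(a) = 2*((a² + (9 - 5*a)*a) + a) = 2*((a² + a*(9 - 5*a)) + a) = 2*(a + a² + a*(9 - 5*a)) = 2*a + 2*a² + 2*a*(9 - 5*a))
y(-4)*(-10 + 13) = (4*(-4)*(5 - 2*(-4)))*(-10 + 13) = (4*(-4)*(5 + 8))*3 = (4*(-4)*13)*3 = -208*3 = -624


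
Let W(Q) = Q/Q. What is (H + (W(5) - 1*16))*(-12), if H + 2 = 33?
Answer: -192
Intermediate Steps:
H = 31 (H = -2 + 33 = 31)
W(Q) = 1
(H + (W(5) - 1*16))*(-12) = (31 + (1 - 1*16))*(-12) = (31 + (1 - 16))*(-12) = (31 - 15)*(-12) = 16*(-12) = -192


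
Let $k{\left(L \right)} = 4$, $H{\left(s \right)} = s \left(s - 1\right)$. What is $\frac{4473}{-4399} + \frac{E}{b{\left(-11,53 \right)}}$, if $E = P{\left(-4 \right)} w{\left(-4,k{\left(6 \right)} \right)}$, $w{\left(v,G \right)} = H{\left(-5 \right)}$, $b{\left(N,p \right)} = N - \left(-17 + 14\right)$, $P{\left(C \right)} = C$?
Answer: $\frac{61512}{4399} \approx 13.983$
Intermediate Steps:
$H{\left(s \right)} = s \left(-1 + s\right)$
$b{\left(N,p \right)} = 3 + N$ ($b{\left(N,p \right)} = N - -3 = N + 3 = 3 + N$)
$w{\left(v,G \right)} = 30$ ($w{\left(v,G \right)} = - 5 \left(-1 - 5\right) = \left(-5\right) \left(-6\right) = 30$)
$E = -120$ ($E = \left(-4\right) 30 = -120$)
$\frac{4473}{-4399} + \frac{E}{b{\left(-11,53 \right)}} = \frac{4473}{-4399} - \frac{120}{3 - 11} = 4473 \left(- \frac{1}{4399}\right) - \frac{120}{-8} = - \frac{4473}{4399} - -15 = - \frac{4473}{4399} + 15 = \frac{61512}{4399}$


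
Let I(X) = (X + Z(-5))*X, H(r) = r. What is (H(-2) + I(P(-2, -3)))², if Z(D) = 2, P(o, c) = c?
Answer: 1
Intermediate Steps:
I(X) = X*(2 + X) (I(X) = (X + 2)*X = (2 + X)*X = X*(2 + X))
(H(-2) + I(P(-2, -3)))² = (-2 - 3*(2 - 3))² = (-2 - 3*(-1))² = (-2 + 3)² = 1² = 1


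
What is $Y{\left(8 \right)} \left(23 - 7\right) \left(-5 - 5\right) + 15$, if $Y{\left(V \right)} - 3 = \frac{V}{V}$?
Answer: $-625$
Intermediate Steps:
$Y{\left(V \right)} = 4$ ($Y{\left(V \right)} = 3 + \frac{V}{V} = 3 + 1 = 4$)
$Y{\left(8 \right)} \left(23 - 7\right) \left(-5 - 5\right) + 15 = 4 \left(23 - 7\right) \left(-5 - 5\right) + 15 = 4 \cdot 16 \left(-10\right) + 15 = 4 \left(-160\right) + 15 = -640 + 15 = -625$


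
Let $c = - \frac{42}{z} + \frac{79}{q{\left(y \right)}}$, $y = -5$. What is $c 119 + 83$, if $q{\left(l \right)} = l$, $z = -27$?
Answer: $- \frac{72544}{45} \approx -1612.1$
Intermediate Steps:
$c = - \frac{641}{45}$ ($c = - \frac{42}{-27} + \frac{79}{-5} = \left(-42\right) \left(- \frac{1}{27}\right) + 79 \left(- \frac{1}{5}\right) = \frac{14}{9} - \frac{79}{5} = - \frac{641}{45} \approx -14.244$)
$c 119 + 83 = \left(- \frac{641}{45}\right) 119 + 83 = - \frac{76279}{45} + 83 = - \frac{72544}{45}$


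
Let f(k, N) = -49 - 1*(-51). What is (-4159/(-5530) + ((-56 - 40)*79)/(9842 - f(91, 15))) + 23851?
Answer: 5407733001/226730 ≈ 23851.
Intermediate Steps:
f(k, N) = 2 (f(k, N) = -49 + 51 = 2)
(-4159/(-5530) + ((-56 - 40)*79)/(9842 - f(91, 15))) + 23851 = (-4159/(-5530) + ((-56 - 40)*79)/(9842 - 1*2)) + 23851 = (-4159*(-1/5530) + (-96*79)/(9842 - 2)) + 23851 = (4159/5530 - 7584/9840) + 23851 = (4159/5530 - 7584*1/9840) + 23851 = (4159/5530 - 158/205) + 23851 = -4229/226730 + 23851 = 5407733001/226730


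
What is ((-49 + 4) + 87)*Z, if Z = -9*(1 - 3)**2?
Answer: -1512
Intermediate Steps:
Z = -36 (Z = -9*(-2)**2 = -9*4 = -36)
((-49 + 4) + 87)*Z = ((-49 + 4) + 87)*(-36) = (-45 + 87)*(-36) = 42*(-36) = -1512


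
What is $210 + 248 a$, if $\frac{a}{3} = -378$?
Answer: $-281022$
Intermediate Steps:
$a = -1134$ ($a = 3 \left(-378\right) = -1134$)
$210 + 248 a = 210 + 248 \left(-1134\right) = 210 - 281232 = -281022$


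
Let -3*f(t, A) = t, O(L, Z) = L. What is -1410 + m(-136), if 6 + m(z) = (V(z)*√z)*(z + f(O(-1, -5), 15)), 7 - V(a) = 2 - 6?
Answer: -1416 - 8954*I*√34/3 ≈ -1416.0 - 17403.0*I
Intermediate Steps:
V(a) = 11 (V(a) = 7 - (2 - 6) = 7 - 1*(-4) = 7 + 4 = 11)
f(t, A) = -t/3
m(z) = -6 + 11*√z*(⅓ + z) (m(z) = -6 + (11*√z)*(z - ⅓*(-1)) = -6 + (11*√z)*(z + ⅓) = -6 + (11*√z)*(⅓ + z) = -6 + 11*√z*(⅓ + z))
-1410 + m(-136) = -1410 + (-6 + 11*(-136)^(3/2) + 11*√(-136)/3) = -1410 + (-6 + 11*(-272*I*√34) + 11*(2*I*√34)/3) = -1410 + (-6 - 2992*I*√34 + 22*I*√34/3) = -1410 + (-6 - 8954*I*√34/3) = -1416 - 8954*I*√34/3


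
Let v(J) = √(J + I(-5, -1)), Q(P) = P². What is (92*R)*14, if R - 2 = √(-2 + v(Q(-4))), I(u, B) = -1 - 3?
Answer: 2576 + 1288*√(-2 + 2*√3) ≈ 4134.5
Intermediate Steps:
I(u, B) = -4
v(J) = √(-4 + J) (v(J) = √(J - 4) = √(-4 + J))
R = 2 + √(-2 + 2*√3) (R = 2 + √(-2 + √(-4 + (-4)²)) = 2 + √(-2 + √(-4 + 16)) = 2 + √(-2 + √12) = 2 + √(-2 + 2*√3) ≈ 3.2100)
(92*R)*14 = (92*(2 + √(-2 + 2*√3)))*14 = (184 + 92*√(-2 + 2*√3))*14 = 2576 + 1288*√(-2 + 2*√3)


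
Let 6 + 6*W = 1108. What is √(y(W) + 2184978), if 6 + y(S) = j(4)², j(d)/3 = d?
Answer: 2*√546279 ≈ 1478.2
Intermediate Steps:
W = 551/3 (W = -1 + (⅙)*1108 = -1 + 554/3 = 551/3 ≈ 183.67)
j(d) = 3*d
y(S) = 138 (y(S) = -6 + (3*4)² = -6 + 12² = -6 + 144 = 138)
√(y(W) + 2184978) = √(138 + 2184978) = √2185116 = 2*√546279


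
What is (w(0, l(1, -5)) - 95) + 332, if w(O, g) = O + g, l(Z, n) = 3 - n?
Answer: 245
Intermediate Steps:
(w(0, l(1, -5)) - 95) + 332 = ((0 + (3 - 1*(-5))) - 95) + 332 = ((0 + (3 + 5)) - 95) + 332 = ((0 + 8) - 95) + 332 = (8 - 95) + 332 = -87 + 332 = 245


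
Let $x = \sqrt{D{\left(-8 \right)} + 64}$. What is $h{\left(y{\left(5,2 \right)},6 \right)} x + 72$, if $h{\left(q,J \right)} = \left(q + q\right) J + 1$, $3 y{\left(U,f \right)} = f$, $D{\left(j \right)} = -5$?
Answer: $72 + 9 \sqrt{59} \approx 141.13$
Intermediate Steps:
$y{\left(U,f \right)} = \frac{f}{3}$
$x = \sqrt{59}$ ($x = \sqrt{-5 + 64} = \sqrt{59} \approx 7.6811$)
$h{\left(q,J \right)} = 1 + 2 J q$ ($h{\left(q,J \right)} = 2 q J + 1 = 2 J q + 1 = 1 + 2 J q$)
$h{\left(y{\left(5,2 \right)},6 \right)} x + 72 = \left(1 + 2 \cdot 6 \cdot \frac{1}{3} \cdot 2\right) \sqrt{59} + 72 = \left(1 + 2 \cdot 6 \cdot \frac{2}{3}\right) \sqrt{59} + 72 = \left(1 + 8\right) \sqrt{59} + 72 = 9 \sqrt{59} + 72 = 72 + 9 \sqrt{59}$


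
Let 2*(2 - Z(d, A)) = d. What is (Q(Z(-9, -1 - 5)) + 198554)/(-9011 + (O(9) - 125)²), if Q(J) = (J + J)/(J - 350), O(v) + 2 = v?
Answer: 8023916/198543 ≈ 40.414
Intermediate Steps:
O(v) = -2 + v
Z(d, A) = 2 - d/2
Q(J) = 2*J/(-350 + J) (Q(J) = (2*J)/(-350 + J) = 2*J/(-350 + J))
(Q(Z(-9, -1 - 5)) + 198554)/(-9011 + (O(9) - 125)²) = (2*(2 - ½*(-9))/(-350 + (2 - ½*(-9))) + 198554)/(-9011 + ((-2 + 9) - 125)²) = (2*(2 + 9/2)/(-350 + (2 + 9/2)) + 198554)/(-9011 + (7 - 125)²) = (2*(13/2)/(-350 + 13/2) + 198554)/(-9011 + (-118)²) = (2*(13/2)/(-687/2) + 198554)/(-9011 + 13924) = (2*(13/2)*(-2/687) + 198554)/4913 = (-26/687 + 198554)*(1/4913) = (136406572/687)*(1/4913) = 8023916/198543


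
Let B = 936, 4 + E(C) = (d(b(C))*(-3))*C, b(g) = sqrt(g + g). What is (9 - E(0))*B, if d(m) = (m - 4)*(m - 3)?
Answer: 12168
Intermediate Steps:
b(g) = sqrt(2)*sqrt(g) (b(g) = sqrt(2*g) = sqrt(2)*sqrt(g))
d(m) = (-4 + m)*(-3 + m)
E(C) = -4 + C*(-36 - 6*C + 21*sqrt(2)*sqrt(C)) (E(C) = -4 + ((12 + (sqrt(2)*sqrt(C))**2 - 7*sqrt(2)*sqrt(C))*(-3))*C = -4 + ((12 + 2*C - 7*sqrt(2)*sqrt(C))*(-3))*C = -4 + (-36 - 6*C + 21*sqrt(2)*sqrt(C))*C = -4 + C*(-36 - 6*C + 21*sqrt(2)*sqrt(C)))
(9 - E(0))*B = (9 - (-4 - 36*0 - 6*0**2 + 21*sqrt(2)*0**(3/2)))*936 = (9 - (-4 + 0 - 6*0 + 21*sqrt(2)*0))*936 = (9 - (-4 + 0 + 0 + 0))*936 = (9 - 1*(-4))*936 = (9 + 4)*936 = 13*936 = 12168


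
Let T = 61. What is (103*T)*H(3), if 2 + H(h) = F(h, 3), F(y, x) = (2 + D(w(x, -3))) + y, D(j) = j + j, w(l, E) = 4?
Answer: 69113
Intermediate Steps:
D(j) = 2*j
F(y, x) = 10 + y (F(y, x) = (2 + 2*4) + y = (2 + 8) + y = 10 + y)
H(h) = 8 + h (H(h) = -2 + (10 + h) = 8 + h)
(103*T)*H(3) = (103*61)*(8 + 3) = 6283*11 = 69113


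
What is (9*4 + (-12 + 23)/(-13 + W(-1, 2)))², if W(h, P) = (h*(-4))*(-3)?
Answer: 790321/625 ≈ 1264.5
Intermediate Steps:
W(h, P) = 12*h (W(h, P) = -4*h*(-3) = 12*h)
(9*4 + (-12 + 23)/(-13 + W(-1, 2)))² = (9*4 + (-12 + 23)/(-13 + 12*(-1)))² = (36 + 11/(-13 - 12))² = (36 + 11/(-25))² = (36 + 11*(-1/25))² = (36 - 11/25)² = (889/25)² = 790321/625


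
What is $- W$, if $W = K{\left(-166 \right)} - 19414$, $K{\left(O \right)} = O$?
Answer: $19580$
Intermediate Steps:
$W = -19580$ ($W = -166 - 19414 = -19580$)
$- W = \left(-1\right) \left(-19580\right) = 19580$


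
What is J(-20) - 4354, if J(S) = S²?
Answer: -3954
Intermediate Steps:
J(-20) - 4354 = (-20)² - 4354 = 400 - 4354 = -3954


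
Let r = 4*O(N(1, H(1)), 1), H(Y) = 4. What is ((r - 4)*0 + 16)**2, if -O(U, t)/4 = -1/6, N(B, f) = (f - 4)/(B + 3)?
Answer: 256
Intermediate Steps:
N(B, f) = (-4 + f)/(3 + B)
O(U, t) = 2/3 (O(U, t) = -(-4)/6 = -4*(-1/6) = 2/3)
r = 8/3 (r = 4*(2/3) = 8/3 ≈ 2.6667)
((r - 4)*0 + 16)**2 = ((8/3 - 4)*0 + 16)**2 = (-4/3*0 + 16)**2 = (0 + 16)**2 = 16**2 = 256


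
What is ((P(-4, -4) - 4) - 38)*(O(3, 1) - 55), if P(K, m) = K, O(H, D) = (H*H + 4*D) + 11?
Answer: 1426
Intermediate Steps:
O(H, D) = 11 + H² + 4*D (O(H, D) = (H² + 4*D) + 11 = 11 + H² + 4*D)
((P(-4, -4) - 4) - 38)*(O(3, 1) - 55) = ((-4 - 4) - 38)*((11 + 3² + 4*1) - 55) = (-8 - 38)*((11 + 9 + 4) - 55) = -46*(24 - 55) = -46*(-31) = 1426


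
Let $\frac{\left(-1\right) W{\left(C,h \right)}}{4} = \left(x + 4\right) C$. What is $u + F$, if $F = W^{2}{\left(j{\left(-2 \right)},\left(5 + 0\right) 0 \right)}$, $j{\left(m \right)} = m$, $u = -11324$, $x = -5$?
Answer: $-11260$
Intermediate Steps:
$W{\left(C,h \right)} = 4 C$ ($W{\left(C,h \right)} = - 4 \left(-5 + 4\right) C = - 4 \left(- C\right) = 4 C$)
$F = 64$ ($F = \left(4 \left(-2\right)\right)^{2} = \left(-8\right)^{2} = 64$)
$u + F = -11324 + 64 = -11260$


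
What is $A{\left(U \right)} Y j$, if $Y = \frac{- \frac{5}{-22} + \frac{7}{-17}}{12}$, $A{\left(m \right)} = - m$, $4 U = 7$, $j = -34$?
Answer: $- \frac{161}{176} \approx -0.91477$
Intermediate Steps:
$U = \frac{7}{4}$ ($U = \frac{1}{4} \cdot 7 = \frac{7}{4} \approx 1.75$)
$Y = - \frac{23}{1496}$ ($Y = \left(\left(-5\right) \left(- \frac{1}{22}\right) + 7 \left(- \frac{1}{17}\right)\right) \frac{1}{12} = \left(\frac{5}{22} - \frac{7}{17}\right) \frac{1}{12} = \left(- \frac{69}{374}\right) \frac{1}{12} = - \frac{23}{1496} \approx -0.015374$)
$A{\left(U \right)} Y j = \left(-1\right) \frac{7}{4} \left(- \frac{23}{1496}\right) \left(-34\right) = \left(- \frac{7}{4}\right) \left(- \frac{23}{1496}\right) \left(-34\right) = \frac{161}{5984} \left(-34\right) = - \frac{161}{176}$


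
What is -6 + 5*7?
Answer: 29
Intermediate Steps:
-6 + 5*7 = -6 + 35 = 29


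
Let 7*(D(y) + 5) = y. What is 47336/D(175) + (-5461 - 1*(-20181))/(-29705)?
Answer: 70291074/29705 ≈ 2366.3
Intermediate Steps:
D(y) = -5 + y/7
47336/D(175) + (-5461 - 1*(-20181))/(-29705) = 47336/(-5 + (⅐)*175) + (-5461 - 1*(-20181))/(-29705) = 47336/(-5 + 25) + (-5461 + 20181)*(-1/29705) = 47336/20 + 14720*(-1/29705) = 47336*(1/20) - 2944/5941 = 11834/5 - 2944/5941 = 70291074/29705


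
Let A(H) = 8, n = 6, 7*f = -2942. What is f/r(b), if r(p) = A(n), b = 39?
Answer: -1471/28 ≈ -52.536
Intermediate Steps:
f = -2942/7 (f = (⅐)*(-2942) = -2942/7 ≈ -420.29)
r(p) = 8
f/r(b) = -2942/7/8 = -2942/7*⅛ = -1471/28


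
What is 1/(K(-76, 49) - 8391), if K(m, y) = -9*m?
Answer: -1/7707 ≈ -0.00012975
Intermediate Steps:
1/(K(-76, 49) - 8391) = 1/(-9*(-76) - 8391) = 1/(684 - 8391) = 1/(-7707) = -1/7707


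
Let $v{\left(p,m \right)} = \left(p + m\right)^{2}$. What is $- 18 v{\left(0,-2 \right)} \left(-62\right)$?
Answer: $4464$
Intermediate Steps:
$v{\left(p,m \right)} = \left(m + p\right)^{2}$
$- 18 v{\left(0,-2 \right)} \left(-62\right) = - 18 \left(-2 + 0\right)^{2} \left(-62\right) = - 18 \left(-2\right)^{2} \left(-62\right) = - 18 \cdot 4 \left(-62\right) = \left(-18\right) \left(-248\right) = 4464$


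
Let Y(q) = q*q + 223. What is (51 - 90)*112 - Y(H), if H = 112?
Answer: -17135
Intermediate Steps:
Y(q) = 223 + q**2 (Y(q) = q**2 + 223 = 223 + q**2)
(51 - 90)*112 - Y(H) = (51 - 90)*112 - (223 + 112**2) = -39*112 - (223 + 12544) = -4368 - 1*12767 = -4368 - 12767 = -17135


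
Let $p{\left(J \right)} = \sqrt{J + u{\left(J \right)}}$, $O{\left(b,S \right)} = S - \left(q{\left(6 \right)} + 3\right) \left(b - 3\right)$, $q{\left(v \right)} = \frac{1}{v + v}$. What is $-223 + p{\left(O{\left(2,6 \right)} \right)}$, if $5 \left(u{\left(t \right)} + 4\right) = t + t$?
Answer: $-223 + \frac{\sqrt{7845}}{30} \approx -220.05$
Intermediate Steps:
$q{\left(v \right)} = \frac{1}{2 v}$
$u{\left(t \right)} = -4 + \frac{2 t}{5}$ ($u{\left(t \right)} = -4 + \frac{t + t}{5} = -4 + \frac{2 t}{5}$)
$O{\left(b,S \right)} = \frac{37}{4} + S - \frac{37 b}{12}$ ($O{\left(b,S \right)} = S - \left(\frac{1}{2 \cdot 6} + 3\right) \left(b - 3\right) = S - \left(\frac{1}{2} \cdot \frac{1}{6} + 3\right) \left(-3 + b\right) = S - \left(\frac{1}{12} + 3\right) \left(-3 + b\right) = S - \frac{37 \left(-3 + b\right)}{12} = S - \left(- \frac{37}{4} + \frac{37 b}{12}\right) = \frac{37}{4} + S - \frac{37 b}{12}$)
$p{\left(J \right)} = \sqrt{-4 + \frac{7 J}{5}}$ ($p{\left(J \right)} = \sqrt{J + \left(-4 + \frac{2 J}{5}\right)} = \sqrt{-4 + \frac{7 J}{5}}$)
$-223 + p{\left(O{\left(2,6 \right)} \right)} = -223 + \frac{\sqrt{-100 + 35 \left(\frac{37}{4} + 6 - \frac{37}{6}\right)}}{5} = -223 + \frac{\sqrt{-100 + 35 \cdot \frac{109}{12}}}{5} = -223 + \frac{\sqrt{-100 + \frac{3815}{12}}}{5} = -223 + \frac{\sqrt{\frac{2615}{12}}}{5} = -223 + \frac{\frac{1}{6} \sqrt{7845}}{5} = -223 + \frac{\sqrt{7845}}{30}$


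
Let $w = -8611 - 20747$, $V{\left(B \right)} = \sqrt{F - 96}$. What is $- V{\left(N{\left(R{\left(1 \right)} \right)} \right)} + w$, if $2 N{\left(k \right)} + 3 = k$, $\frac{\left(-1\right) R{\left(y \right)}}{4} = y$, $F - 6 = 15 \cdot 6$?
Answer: $-29358$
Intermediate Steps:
$F = 96$ ($F = 6 + 15 \cdot 6 = 6 + 90 = 96$)
$R{\left(y \right)} = - 4 y$
$N{\left(k \right)} = - \frac{3}{2} + \frac{k}{2}$
$V{\left(B \right)} = 0$ ($V{\left(B \right)} = \sqrt{96 - 96} = \sqrt{0} = 0$)
$w = -29358$ ($w = -8611 - 20747 = -29358$)
$- V{\left(N{\left(R{\left(1 \right)} \right)} \right)} + w = \left(-1\right) 0 - 29358 = 0 - 29358 = -29358$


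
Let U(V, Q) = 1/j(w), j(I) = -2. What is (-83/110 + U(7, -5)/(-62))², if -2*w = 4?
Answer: 25918281/46512400 ≈ 0.55723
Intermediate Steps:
w = -2 (w = -½*4 = -2)
U(V, Q) = -½ (U(V, Q) = 1/(-2) = -½)
(-83/110 + U(7, -5)/(-62))² = (-83/110 - ½/(-62))² = (-83*1/110 - ½*(-1/62))² = (-83/110 + 1/124)² = (-5091/6820)² = 25918281/46512400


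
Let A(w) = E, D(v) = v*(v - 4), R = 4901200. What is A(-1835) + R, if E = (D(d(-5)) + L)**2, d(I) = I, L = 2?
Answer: 4903409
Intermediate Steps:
D(v) = v*(-4 + v)
E = 2209 (E = (-5*(-4 - 5) + 2)**2 = (-5*(-9) + 2)**2 = (45 + 2)**2 = 47**2 = 2209)
A(w) = 2209
A(-1835) + R = 2209 + 4901200 = 4903409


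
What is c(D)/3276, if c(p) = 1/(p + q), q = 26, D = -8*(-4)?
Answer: 1/190008 ≈ 5.2629e-6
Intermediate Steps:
D = 32
c(p) = 1/(26 + p) (c(p) = 1/(p + 26) = 1/(26 + p))
c(D)/3276 = 1/((26 + 32)*3276) = (1/3276)/58 = (1/58)*(1/3276) = 1/190008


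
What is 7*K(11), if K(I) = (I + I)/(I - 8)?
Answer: 154/3 ≈ 51.333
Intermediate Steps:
K(I) = 2*I/(-8 + I) (K(I) = (2*I)/(-8 + I) = 2*I/(-8 + I))
7*K(11) = 7*(2*11/(-8 + 11)) = 7*(2*11/3) = 7*(2*11*(1/3)) = 7*(22/3) = 154/3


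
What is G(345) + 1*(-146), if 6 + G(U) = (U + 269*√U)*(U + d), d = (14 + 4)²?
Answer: 230653 + 179961*√345 ≈ 3.5733e+6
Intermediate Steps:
d = 324 (d = 18² = 324)
G(U) = -6 + (324 + U)*(U + 269*√U) (G(U) = -6 + (U + 269*√U)*(U + 324) = -6 + (U + 269*√U)*(324 + U) = -6 + (324 + U)*(U + 269*√U))
G(345) + 1*(-146) = (-6 + 345² + 269*345^(3/2) + 324*345 + 87156*√345) + 1*(-146) = (-6 + 119025 + 269*(345*√345) + 111780 + 87156*√345) - 146 = (-6 + 119025 + 92805*√345 + 111780 + 87156*√345) - 146 = (230799 + 179961*√345) - 146 = 230653 + 179961*√345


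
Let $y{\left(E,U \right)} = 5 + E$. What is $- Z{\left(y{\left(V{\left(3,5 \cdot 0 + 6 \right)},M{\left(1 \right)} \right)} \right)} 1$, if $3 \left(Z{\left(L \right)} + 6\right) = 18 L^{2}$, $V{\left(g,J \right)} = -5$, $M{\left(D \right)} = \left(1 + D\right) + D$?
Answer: $6$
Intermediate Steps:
$M{\left(D \right)} = 1 + 2 D$
$Z{\left(L \right)} = -6 + 6 L^{2}$ ($Z{\left(L \right)} = -6 + \frac{18 L^{2}}{3} = -6 + 6 L^{2}$)
$- Z{\left(y{\left(V{\left(3,5 \cdot 0 + 6 \right)},M{\left(1 \right)} \right)} \right)} 1 = - (-6 + 6 \left(5 - 5\right)^{2}) 1 = - (-6 + 6 \cdot 0^{2}) 1 = - (-6 + 6 \cdot 0) 1 = - (-6 + 0) 1 = \left(-1\right) \left(-6\right) 1 = 6 \cdot 1 = 6$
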